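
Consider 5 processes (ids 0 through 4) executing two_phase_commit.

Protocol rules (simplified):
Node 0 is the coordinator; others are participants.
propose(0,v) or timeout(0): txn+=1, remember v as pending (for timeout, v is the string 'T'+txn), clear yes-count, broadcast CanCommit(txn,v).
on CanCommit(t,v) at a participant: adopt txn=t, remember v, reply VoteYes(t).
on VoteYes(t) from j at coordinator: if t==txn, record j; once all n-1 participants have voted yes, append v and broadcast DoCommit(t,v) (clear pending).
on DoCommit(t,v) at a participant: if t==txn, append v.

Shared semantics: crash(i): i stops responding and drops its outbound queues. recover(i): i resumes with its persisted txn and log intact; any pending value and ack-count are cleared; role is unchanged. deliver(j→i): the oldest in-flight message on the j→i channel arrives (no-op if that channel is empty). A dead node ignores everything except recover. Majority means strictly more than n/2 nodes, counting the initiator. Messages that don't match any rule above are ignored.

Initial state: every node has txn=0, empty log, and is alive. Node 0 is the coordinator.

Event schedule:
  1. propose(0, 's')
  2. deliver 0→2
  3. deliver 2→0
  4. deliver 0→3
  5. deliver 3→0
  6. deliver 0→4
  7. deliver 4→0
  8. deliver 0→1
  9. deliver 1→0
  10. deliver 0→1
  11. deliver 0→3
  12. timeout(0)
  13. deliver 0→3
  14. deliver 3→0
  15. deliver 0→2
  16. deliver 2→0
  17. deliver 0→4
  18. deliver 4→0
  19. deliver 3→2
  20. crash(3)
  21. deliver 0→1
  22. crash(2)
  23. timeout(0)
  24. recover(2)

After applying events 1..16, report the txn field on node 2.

1

e1 propose(0,'s'): 0[coor,t=1,-]
e2 deliver 0→2: 2[part,t=1,-]
e3 deliver 2→0: ·
e4 deliver 0→3: 3[part,t=1,-]
e5 deliver 3→0: ·
e6 deliver 0→4: 4[part,t=1,-]
e7 deliver 4→0: ·
e8 deliver 0→1: 1[part,t=1,-]
e9 deliver 1→0: 0[coor,t=1,s]
e10 deliver 0→1: 1[part,t=1,s]
e11 deliver 0→3: 3[part,t=1,s]
e12 timeout(0): 0[coor,t=2,s]
e13 deliver 0→3: 3[part,t=2,s]
e14 deliver 3→0: ·
e15 deliver 0→2: 2[part,t=1,s]
e16 deliver 2→0: ·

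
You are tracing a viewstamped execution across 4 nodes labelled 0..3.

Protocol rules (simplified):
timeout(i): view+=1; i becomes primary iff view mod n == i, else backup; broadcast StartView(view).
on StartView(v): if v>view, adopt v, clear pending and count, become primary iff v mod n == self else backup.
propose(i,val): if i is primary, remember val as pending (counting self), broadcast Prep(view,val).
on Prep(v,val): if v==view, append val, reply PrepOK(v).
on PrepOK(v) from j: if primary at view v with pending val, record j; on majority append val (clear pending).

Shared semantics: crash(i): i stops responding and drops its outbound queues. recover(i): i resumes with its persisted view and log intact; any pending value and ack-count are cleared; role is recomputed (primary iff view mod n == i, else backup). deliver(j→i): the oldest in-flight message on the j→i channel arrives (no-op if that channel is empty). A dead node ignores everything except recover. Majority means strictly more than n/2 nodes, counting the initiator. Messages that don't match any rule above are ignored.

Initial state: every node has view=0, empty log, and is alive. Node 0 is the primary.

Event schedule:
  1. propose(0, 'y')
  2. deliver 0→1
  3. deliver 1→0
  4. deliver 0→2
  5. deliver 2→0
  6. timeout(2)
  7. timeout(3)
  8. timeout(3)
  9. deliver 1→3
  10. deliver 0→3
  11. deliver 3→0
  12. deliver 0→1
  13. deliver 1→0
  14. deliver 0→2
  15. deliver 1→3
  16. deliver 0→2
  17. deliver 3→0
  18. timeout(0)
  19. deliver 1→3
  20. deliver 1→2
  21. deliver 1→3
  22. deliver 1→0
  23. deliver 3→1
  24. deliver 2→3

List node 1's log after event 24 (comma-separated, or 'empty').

y

after 1 — propose(0,'y'): ·
after 2 — deliver 0→1: n1:back/v0/[y]
after 3 — deliver 1→0: ·
after 4 — deliver 0→2: n2:back/v0/[y]
after 5 — deliver 2→0: n0:prim/v0/[y]
after 6 — timeout(2): n2:back/v1/[y]
after 7 — timeout(3): n3:back/v1/[-]
after 8 — timeout(3): n3:back/v2/[-]
after 9 — deliver 1→3: ·
after 10 — deliver 0→3: ·
after 11 — deliver 3→0: n0:back/v1/[y]
after 12 — deliver 0→1: ·
after 13 — deliver 1→0: ·
after 14 — deliver 0→2: ·
after 15 — deliver 1→3: ·
after 16 — deliver 0→2: ·
after 17 — deliver 3→0: n0:back/v2/[y]
after 18 — timeout(0): n0:back/v3/[y]
after 19 — deliver 1→3: ·
after 20 — deliver 1→2: ·
after 21 — deliver 1→3: ·
after 22 — deliver 1→0: ·
after 23 — deliver 3→1: n1:prim/v1/[y]
after 24 — deliver 2→3: ·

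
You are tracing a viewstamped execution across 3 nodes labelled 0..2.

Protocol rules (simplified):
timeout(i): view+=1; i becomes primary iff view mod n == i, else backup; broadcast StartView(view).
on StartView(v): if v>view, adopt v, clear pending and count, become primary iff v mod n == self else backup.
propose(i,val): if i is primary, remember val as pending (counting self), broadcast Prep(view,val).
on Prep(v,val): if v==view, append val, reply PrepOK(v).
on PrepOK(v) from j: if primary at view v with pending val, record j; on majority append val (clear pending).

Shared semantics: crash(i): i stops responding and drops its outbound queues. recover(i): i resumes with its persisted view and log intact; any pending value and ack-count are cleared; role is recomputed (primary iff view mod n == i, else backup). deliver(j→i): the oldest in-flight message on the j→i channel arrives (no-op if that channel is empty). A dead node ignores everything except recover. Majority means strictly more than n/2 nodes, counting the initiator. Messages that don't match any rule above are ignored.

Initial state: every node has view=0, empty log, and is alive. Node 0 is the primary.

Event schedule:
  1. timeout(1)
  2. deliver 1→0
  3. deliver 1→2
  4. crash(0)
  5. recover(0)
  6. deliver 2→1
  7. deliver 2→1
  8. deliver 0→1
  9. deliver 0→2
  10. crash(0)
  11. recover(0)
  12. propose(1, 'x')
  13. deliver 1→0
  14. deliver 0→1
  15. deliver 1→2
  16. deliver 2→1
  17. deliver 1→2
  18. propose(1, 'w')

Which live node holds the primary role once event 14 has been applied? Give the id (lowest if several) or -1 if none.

e1 timeout(1): 1[prim,v=1,-]
e2 deliver 1→0: 0[back,v=1,-]
e3 deliver 1→2: 2[back,v=1,-]
e4 crash(0): 0[✗back,v=1,-]
e5 recover(0): 0[back,v=1,-]
e6 deliver 2→1: ·
e7 deliver 2→1: ·
e8 deliver 0→1: ·
e9 deliver 0→2: ·
e10 crash(0): 0[✗back,v=1,-]
e11 recover(0): 0[back,v=1,-]
e12 propose(1,'x'): ·
e13 deliver 1→0: 0[back,v=1,x]
e14 deliver 0→1: 1[prim,v=1,x]

1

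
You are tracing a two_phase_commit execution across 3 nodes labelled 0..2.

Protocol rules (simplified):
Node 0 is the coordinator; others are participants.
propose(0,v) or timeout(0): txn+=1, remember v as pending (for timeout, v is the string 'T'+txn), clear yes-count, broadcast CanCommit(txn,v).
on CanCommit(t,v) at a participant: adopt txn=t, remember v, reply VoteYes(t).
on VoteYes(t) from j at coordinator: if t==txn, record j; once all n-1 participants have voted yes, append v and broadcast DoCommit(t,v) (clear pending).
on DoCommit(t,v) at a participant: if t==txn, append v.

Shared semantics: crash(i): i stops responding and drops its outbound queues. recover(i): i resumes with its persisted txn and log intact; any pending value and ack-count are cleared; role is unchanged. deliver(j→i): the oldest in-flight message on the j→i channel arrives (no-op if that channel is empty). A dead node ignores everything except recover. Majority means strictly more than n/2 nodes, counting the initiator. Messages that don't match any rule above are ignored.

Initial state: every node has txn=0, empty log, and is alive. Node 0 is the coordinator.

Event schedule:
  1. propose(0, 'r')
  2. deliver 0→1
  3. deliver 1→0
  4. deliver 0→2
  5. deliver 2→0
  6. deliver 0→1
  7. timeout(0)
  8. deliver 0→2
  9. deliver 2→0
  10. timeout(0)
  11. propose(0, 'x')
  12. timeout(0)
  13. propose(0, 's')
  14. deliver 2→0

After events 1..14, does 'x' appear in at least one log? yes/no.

step 1 propose(0,'r'): 0={coor,t=1,log=-}
step 2 deliver 0→1: 1={part,t=1,log=-}
step 3 deliver 1→0: —
step 4 deliver 0→2: 2={part,t=1,log=-}
step 5 deliver 2→0: 0={coor,t=1,log=r}
step 6 deliver 0→1: 1={part,t=1,log=r}
step 7 timeout(0): 0={coor,t=2,log=r}
step 8 deliver 0→2: 2={part,t=1,log=r}
step 9 deliver 2→0: —
step 10 timeout(0): 0={coor,t=3,log=r}
step 11 propose(0,'x'): 0={coor,t=4,log=r}
step 12 timeout(0): 0={coor,t=5,log=r}
step 13 propose(0,'s'): 0={coor,t=6,log=r}
step 14 deliver 2→0: —

no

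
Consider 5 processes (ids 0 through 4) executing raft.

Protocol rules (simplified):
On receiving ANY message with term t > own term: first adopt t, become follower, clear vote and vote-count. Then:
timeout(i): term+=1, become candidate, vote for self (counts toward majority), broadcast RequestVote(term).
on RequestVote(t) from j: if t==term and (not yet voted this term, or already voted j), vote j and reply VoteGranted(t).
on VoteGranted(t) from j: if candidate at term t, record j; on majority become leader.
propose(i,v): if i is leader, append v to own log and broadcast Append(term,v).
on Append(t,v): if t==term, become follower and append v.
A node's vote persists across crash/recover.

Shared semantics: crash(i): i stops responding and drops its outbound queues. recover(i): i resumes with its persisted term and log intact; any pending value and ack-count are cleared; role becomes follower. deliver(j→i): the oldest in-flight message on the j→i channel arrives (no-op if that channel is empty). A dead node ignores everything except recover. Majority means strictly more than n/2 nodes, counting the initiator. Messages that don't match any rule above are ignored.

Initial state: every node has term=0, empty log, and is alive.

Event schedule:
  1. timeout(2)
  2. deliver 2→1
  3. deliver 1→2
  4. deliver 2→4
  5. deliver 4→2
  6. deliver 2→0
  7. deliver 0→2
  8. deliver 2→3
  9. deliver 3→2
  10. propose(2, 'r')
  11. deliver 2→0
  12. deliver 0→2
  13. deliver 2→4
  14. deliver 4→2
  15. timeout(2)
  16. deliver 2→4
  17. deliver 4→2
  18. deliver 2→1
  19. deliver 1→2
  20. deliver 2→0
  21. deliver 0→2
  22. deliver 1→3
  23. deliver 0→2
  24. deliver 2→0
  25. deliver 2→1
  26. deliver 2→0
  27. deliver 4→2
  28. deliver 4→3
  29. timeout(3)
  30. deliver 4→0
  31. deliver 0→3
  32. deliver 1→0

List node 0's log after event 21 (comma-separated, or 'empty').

r

1. timeout(2):  <2:cand t1 ->
2. deliver 2→1:  <1:foll t1 ->
3. deliver 1→2:  nop
4. deliver 2→4:  <4:foll t1 ->
5. deliver 4→2:  <2:lead t1 ->
6. deliver 2→0:  <0:foll t1 ->
7. deliver 0→2:  nop
8. deliver 2→3:  <3:foll t1 ->
9. deliver 3→2:  nop
10. propose(2,'r'):  <2:lead t1 r>
11. deliver 2→0:  <0:foll t1 r>
12. deliver 0→2:  nop
13. deliver 2→4:  <4:foll t1 r>
14. deliver 4→2:  nop
15. timeout(2):  <2:cand t2 r>
16. deliver 2→4:  <4:foll t2 r>
17. deliver 4→2:  nop
18. deliver 2→1:  <1:foll t1 r>
19. deliver 1→2:  nop
20. deliver 2→0:  <0:foll t2 r>
21. deliver 0→2:  <2:lead t2 r>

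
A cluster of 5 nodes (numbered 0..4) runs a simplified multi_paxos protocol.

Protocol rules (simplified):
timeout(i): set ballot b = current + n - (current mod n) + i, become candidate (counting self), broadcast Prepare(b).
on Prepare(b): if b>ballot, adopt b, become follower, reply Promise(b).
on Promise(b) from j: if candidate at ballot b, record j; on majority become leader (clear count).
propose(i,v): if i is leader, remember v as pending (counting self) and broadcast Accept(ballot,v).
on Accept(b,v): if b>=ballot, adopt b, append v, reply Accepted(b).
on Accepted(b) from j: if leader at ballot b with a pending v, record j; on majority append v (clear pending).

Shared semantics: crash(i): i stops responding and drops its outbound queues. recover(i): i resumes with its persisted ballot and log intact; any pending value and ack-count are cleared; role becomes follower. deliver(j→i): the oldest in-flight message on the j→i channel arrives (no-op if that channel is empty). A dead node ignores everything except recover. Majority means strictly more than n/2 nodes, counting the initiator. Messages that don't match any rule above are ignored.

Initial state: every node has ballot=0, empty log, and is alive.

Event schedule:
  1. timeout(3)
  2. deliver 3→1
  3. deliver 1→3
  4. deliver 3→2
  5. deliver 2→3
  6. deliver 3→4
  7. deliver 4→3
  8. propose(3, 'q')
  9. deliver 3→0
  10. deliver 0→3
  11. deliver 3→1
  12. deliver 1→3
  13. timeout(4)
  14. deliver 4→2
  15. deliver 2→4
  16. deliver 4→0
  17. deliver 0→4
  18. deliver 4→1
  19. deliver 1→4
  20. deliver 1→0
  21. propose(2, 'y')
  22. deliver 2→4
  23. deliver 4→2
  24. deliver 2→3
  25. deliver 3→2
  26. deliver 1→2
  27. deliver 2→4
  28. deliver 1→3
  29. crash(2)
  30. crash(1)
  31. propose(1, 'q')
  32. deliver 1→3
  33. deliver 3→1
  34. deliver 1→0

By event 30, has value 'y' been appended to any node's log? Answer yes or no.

no

step 1 timeout(3): 3={cand,b=8,log=-}
step 2 deliver 3→1: 1={foll,b=8,log=-}
step 3 deliver 1→3: —
step 4 deliver 3→2: 2={foll,b=8,log=-}
step 5 deliver 2→3: 3={lead,b=8,log=-}
step 6 deliver 3→4: 4={foll,b=8,log=-}
step 7 deliver 4→3: —
step 8 propose(3,'q'): —
step 9 deliver 3→0: 0={foll,b=8,log=-}
step 10 deliver 0→3: —
step 11 deliver 3→1: 1={foll,b=8,log=q}
step 12 deliver 1→3: —
step 13 timeout(4): 4={cand,b=14,log=-}
step 14 deliver 4→2: 2={foll,b=14,log=-}
step 15 deliver 2→4: —
step 16 deliver 4→0: 0={foll,b=14,log=-}
step 17 deliver 0→4: 4={lead,b=14,log=-}
step 18 deliver 4→1: 1={foll,b=14,log=q}
step 19 deliver 1→4: —
step 20 deliver 1→0: —
step 21 propose(2,'y'): —
step 22 deliver 2→4: —
step 23 deliver 4→2: —
step 24 deliver 2→3: —
step 25 deliver 3→2: —
step 26 deliver 1→2: —
step 27 deliver 2→4: —
step 28 deliver 1→3: —
step 29 crash(2): 2={✗foll,b=14,log=-}
step 30 crash(1): 1={✗foll,b=14,log=q}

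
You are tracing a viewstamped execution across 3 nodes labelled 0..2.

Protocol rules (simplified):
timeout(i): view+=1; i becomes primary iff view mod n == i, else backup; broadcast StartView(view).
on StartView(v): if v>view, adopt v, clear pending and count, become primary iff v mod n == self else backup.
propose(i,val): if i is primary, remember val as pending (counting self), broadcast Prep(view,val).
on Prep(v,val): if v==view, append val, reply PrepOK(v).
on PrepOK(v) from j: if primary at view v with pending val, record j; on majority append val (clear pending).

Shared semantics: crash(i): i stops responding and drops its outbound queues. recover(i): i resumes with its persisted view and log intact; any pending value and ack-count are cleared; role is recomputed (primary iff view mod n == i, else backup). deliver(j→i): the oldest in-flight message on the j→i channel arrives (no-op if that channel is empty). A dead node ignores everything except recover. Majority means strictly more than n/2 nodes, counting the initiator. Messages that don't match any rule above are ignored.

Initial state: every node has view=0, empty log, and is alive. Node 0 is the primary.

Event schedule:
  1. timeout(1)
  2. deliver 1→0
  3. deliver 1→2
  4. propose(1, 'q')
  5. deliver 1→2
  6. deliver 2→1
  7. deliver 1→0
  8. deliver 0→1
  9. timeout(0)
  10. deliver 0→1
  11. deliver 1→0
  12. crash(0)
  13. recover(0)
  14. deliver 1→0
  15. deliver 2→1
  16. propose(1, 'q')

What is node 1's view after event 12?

2

e1 timeout(1): 1[prim,v=1,-]
e2 deliver 1→0: 0[back,v=1,-]
e3 deliver 1→2: 2[back,v=1,-]
e4 propose(1,'q'): ·
e5 deliver 1→2: 2[back,v=1,q]
e6 deliver 2→1: 1[prim,v=1,q]
e7 deliver 1→0: 0[back,v=1,q]
e8 deliver 0→1: ·
e9 timeout(0): 0[back,v=2,q]
e10 deliver 0→1: 1[back,v=2,q]
e11 deliver 1→0: ·
e12 crash(0): 0[✗back,v=2,q]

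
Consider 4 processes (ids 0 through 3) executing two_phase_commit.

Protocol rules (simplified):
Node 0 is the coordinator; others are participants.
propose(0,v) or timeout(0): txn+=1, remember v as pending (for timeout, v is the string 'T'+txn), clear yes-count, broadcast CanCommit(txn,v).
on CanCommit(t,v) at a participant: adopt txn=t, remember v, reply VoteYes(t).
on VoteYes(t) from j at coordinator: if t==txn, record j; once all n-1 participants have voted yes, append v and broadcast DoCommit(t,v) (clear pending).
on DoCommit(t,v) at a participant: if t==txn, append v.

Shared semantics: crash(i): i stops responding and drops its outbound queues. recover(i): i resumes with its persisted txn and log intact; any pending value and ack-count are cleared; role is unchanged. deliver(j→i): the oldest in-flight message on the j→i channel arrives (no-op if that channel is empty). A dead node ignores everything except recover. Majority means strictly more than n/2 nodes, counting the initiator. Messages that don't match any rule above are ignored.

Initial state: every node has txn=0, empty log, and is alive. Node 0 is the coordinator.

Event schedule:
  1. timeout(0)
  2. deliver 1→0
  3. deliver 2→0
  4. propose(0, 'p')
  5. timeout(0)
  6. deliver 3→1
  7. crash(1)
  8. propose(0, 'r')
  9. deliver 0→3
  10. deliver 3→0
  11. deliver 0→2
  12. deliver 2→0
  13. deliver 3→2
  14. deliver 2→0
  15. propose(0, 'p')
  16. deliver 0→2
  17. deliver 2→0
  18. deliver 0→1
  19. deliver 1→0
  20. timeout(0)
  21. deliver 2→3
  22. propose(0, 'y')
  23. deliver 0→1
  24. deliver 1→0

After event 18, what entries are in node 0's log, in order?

e1 timeout(0): 0[coor,t=1,-]
e2 deliver 1→0: ·
e3 deliver 2→0: ·
e4 propose(0,'p'): 0[coor,t=2,-]
e5 timeout(0): 0[coor,t=3,-]
e6 deliver 3→1: ·
e7 crash(1): 1[✗part,t=0,-]
e8 propose(0,'r'): 0[coor,t=4,-]
e9 deliver 0→3: 3[part,t=1,-]
e10 deliver 3→0: ·
e11 deliver 0→2: 2[part,t=1,-]
e12 deliver 2→0: ·
e13 deliver 3→2: ·
e14 deliver 2→0: ·
e15 propose(0,'p'): 0[coor,t=5,-]
e16 deliver 0→2: 2[part,t=2,-]
e17 deliver 2→0: ·
e18 deliver 0→1: ·

empty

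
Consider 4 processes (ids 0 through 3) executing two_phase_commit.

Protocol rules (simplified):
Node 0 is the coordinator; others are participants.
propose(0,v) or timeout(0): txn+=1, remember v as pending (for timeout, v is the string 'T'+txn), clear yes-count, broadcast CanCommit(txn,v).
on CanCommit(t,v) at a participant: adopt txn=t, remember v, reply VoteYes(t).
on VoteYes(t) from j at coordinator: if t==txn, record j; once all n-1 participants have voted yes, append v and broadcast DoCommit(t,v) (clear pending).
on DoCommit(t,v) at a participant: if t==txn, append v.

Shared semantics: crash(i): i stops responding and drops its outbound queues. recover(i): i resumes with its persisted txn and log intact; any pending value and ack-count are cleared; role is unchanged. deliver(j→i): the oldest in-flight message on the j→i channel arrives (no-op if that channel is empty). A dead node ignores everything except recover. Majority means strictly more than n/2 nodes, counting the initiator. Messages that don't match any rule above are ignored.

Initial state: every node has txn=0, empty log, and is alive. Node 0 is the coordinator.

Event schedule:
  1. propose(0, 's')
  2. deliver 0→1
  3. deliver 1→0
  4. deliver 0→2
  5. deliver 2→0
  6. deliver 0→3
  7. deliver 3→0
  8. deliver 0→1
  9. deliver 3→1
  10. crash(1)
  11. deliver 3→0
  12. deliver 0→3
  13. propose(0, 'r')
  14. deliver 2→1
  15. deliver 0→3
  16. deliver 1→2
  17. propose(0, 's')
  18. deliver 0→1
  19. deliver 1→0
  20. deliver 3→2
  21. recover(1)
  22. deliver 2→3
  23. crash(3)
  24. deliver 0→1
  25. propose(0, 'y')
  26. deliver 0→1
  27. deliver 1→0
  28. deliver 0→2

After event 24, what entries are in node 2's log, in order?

empty

e1 propose(0,'s'): 0[coor,t=1,-]
e2 deliver 0→1: 1[part,t=1,-]
e3 deliver 1→0: ·
e4 deliver 0→2: 2[part,t=1,-]
e5 deliver 2→0: ·
e6 deliver 0→3: 3[part,t=1,-]
e7 deliver 3→0: 0[coor,t=1,s]
e8 deliver 0→1: 1[part,t=1,s]
e9 deliver 3→1: ·
e10 crash(1): 1[✗part,t=1,s]
e11 deliver 3→0: ·
e12 deliver 0→3: 3[part,t=1,s]
e13 propose(0,'r'): 0[coor,t=2,s]
e14 deliver 2→1: ·
e15 deliver 0→3: 3[part,t=2,s]
e16 deliver 1→2: ·
e17 propose(0,'s'): 0[coor,t=3,s]
e18 deliver 0→1: ·
e19 deliver 1→0: ·
e20 deliver 3→2: ·
e21 recover(1): 1[part,t=1,s]
e22 deliver 2→3: ·
e23 crash(3): 3[✗part,t=2,s]
e24 deliver 0→1: 1[part,t=2,s]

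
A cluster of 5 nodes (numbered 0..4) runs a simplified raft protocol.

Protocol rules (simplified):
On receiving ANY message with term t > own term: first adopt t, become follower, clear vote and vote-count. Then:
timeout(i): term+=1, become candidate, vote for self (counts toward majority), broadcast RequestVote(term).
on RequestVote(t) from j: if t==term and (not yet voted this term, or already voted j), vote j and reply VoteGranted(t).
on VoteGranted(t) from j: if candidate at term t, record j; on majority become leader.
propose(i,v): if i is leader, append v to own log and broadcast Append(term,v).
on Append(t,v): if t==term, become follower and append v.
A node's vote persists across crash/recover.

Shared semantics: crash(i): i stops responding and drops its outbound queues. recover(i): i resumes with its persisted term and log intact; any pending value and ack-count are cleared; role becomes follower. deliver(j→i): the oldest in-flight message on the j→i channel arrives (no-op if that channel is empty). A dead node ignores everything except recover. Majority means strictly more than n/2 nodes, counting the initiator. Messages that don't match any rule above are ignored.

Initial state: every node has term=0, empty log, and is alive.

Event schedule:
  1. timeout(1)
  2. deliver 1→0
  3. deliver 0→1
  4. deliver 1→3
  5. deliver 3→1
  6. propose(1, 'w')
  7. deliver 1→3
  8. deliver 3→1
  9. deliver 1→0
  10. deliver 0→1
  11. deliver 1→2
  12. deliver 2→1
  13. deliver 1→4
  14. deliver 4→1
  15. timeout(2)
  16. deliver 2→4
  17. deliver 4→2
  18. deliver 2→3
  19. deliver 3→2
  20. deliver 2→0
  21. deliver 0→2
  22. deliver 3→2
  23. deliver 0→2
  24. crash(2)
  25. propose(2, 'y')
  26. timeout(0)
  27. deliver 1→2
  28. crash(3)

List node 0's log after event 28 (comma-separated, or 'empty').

1. timeout(1):  <1:cand t1 ->
2. deliver 1→0:  <0:foll t1 ->
3. deliver 0→1:  nop
4. deliver 1→3:  <3:foll t1 ->
5. deliver 3→1:  <1:lead t1 ->
6. propose(1,'w'):  <1:lead t1 w>
7. deliver 1→3:  <3:foll t1 w>
8. deliver 3→1:  nop
9. deliver 1→0:  <0:foll t1 w>
10. deliver 0→1:  nop
11. deliver 1→2:  <2:foll t1 ->
12. deliver 2→1:  nop
13. deliver 1→4:  <4:foll t1 ->
14. deliver 4→1:  nop
15. timeout(2):  <2:cand t2 ->
16. deliver 2→4:  <4:foll t2 ->
17. deliver 4→2:  nop
18. deliver 2→3:  <3:foll t2 w>
19. deliver 3→2:  <2:lead t2 ->
20. deliver 2→0:  <0:foll t2 w>
21. deliver 0→2:  nop
22. deliver 3→2:  nop
23. deliver 0→2:  nop
24. crash(2):  <2:✗lead t2 ->
25. propose(2,'y'):  nop
26. timeout(0):  <0:cand t3 w>
27. deliver 1→2:  nop
28. crash(3):  <3:✗foll t2 w>

w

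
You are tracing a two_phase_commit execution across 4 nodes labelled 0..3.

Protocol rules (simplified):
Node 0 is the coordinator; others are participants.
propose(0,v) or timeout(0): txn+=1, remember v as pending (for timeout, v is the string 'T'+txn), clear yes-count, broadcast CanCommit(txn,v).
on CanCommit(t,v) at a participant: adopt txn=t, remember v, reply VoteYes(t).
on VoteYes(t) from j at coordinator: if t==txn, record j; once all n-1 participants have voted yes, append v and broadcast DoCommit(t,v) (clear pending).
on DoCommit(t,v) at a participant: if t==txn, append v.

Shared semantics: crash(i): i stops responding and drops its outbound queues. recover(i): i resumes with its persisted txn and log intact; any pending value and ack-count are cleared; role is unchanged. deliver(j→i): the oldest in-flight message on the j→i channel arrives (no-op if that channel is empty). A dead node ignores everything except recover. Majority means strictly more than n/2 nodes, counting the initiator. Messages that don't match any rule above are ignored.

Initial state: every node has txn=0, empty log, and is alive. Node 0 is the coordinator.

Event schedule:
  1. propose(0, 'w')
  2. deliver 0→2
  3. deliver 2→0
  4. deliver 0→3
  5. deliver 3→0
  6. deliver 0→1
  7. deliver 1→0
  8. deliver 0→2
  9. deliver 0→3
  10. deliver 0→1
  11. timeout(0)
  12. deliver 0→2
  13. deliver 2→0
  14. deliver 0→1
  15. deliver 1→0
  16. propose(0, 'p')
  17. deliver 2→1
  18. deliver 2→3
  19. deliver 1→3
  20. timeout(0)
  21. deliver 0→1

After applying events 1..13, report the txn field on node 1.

[1] propose(0,'w') → N0(coor t1 [-])
[2] deliver 0→2 → N2(part t1 [-])
[3] deliver 2→0 → ∅
[4] deliver 0→3 → N3(part t1 [-])
[5] deliver 3→0 → ∅
[6] deliver 0→1 → N1(part t1 [-])
[7] deliver 1→0 → N0(coor t1 [w])
[8] deliver 0→2 → N2(part t1 [w])
[9] deliver 0→3 → N3(part t1 [w])
[10] deliver 0→1 → N1(part t1 [w])
[11] timeout(0) → N0(coor t2 [w])
[12] deliver 0→2 → N2(part t2 [w])
[13] deliver 2→0 → ∅

1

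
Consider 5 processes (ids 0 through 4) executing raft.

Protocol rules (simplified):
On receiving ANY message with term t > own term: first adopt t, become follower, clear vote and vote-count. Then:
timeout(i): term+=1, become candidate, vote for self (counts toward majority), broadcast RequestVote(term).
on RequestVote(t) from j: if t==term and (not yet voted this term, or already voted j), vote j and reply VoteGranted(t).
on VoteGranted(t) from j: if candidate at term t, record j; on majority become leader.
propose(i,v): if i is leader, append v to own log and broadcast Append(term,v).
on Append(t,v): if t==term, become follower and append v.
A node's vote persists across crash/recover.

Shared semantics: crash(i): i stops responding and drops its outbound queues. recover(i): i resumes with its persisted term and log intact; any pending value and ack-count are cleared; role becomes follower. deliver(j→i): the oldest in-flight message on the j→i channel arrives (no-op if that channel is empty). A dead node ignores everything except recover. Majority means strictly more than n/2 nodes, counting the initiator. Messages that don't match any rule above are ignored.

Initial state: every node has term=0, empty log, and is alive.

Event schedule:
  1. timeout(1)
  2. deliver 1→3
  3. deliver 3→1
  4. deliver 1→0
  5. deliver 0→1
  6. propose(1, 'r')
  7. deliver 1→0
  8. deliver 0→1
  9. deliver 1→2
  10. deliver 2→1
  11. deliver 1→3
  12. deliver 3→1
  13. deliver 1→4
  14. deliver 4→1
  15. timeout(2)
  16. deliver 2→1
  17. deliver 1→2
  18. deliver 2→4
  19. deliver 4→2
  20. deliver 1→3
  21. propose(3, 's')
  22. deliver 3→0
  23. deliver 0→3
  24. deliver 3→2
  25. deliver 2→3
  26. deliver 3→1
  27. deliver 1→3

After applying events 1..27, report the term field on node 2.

2

1. timeout(1):  <1:cand t1 ->
2. deliver 1→3:  <3:foll t1 ->
3. deliver 3→1:  nop
4. deliver 1→0:  <0:foll t1 ->
5. deliver 0→1:  <1:lead t1 ->
6. propose(1,'r'):  <1:lead t1 r>
7. deliver 1→0:  <0:foll t1 r>
8. deliver 0→1:  nop
9. deliver 1→2:  <2:foll t1 ->
10. deliver 2→1:  nop
11. deliver 1→3:  <3:foll t1 r>
12. deliver 3→1:  nop
13. deliver 1→4:  <4:foll t1 ->
14. deliver 4→1:  nop
15. timeout(2):  <2:cand t2 ->
16. deliver 2→1:  <1:foll t2 r>
17. deliver 1→2:  nop
18. deliver 2→4:  <4:foll t2 ->
19. deliver 4→2:  nop
20. deliver 1→3:  nop
21. propose(3,'s'):  nop
22. deliver 3→0:  nop
23. deliver 0→3:  nop
24. deliver 3→2:  nop
25. deliver 2→3:  <3:foll t2 r>
26. deliver 3→1:  nop
27. deliver 1→3:  nop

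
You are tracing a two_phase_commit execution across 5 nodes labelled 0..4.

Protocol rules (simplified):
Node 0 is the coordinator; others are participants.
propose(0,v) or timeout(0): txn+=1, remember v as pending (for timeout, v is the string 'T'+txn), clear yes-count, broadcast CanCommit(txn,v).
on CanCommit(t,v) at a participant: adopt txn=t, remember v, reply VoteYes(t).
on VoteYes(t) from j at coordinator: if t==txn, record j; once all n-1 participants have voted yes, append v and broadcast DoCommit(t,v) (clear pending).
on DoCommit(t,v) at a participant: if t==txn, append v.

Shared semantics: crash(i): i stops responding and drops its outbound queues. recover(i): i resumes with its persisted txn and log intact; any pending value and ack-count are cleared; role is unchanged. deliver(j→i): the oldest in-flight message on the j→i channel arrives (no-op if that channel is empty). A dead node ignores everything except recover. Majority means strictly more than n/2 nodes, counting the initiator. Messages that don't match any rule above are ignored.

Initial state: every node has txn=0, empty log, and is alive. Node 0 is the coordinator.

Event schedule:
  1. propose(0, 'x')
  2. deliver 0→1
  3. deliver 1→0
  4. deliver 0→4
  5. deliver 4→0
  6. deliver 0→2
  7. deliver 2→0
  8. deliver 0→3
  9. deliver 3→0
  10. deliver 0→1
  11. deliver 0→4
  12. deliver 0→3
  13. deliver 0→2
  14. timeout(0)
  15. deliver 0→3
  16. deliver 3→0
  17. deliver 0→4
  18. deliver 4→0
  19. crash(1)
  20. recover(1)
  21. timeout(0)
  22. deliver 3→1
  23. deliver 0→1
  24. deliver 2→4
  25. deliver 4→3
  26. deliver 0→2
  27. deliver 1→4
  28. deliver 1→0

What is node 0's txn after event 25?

step 1 propose(0,'x'): 0={coor,t=1,log=-}
step 2 deliver 0→1: 1={part,t=1,log=-}
step 3 deliver 1→0: —
step 4 deliver 0→4: 4={part,t=1,log=-}
step 5 deliver 4→0: —
step 6 deliver 0→2: 2={part,t=1,log=-}
step 7 deliver 2→0: —
step 8 deliver 0→3: 3={part,t=1,log=-}
step 9 deliver 3→0: 0={coor,t=1,log=x}
step 10 deliver 0→1: 1={part,t=1,log=x}
step 11 deliver 0→4: 4={part,t=1,log=x}
step 12 deliver 0→3: 3={part,t=1,log=x}
step 13 deliver 0→2: 2={part,t=1,log=x}
step 14 timeout(0): 0={coor,t=2,log=x}
step 15 deliver 0→3: 3={part,t=2,log=x}
step 16 deliver 3→0: —
step 17 deliver 0→4: 4={part,t=2,log=x}
step 18 deliver 4→0: —
step 19 crash(1): 1={✗part,t=1,log=x}
step 20 recover(1): 1={part,t=1,log=x}
step 21 timeout(0): 0={coor,t=3,log=x}
step 22 deliver 3→1: —
step 23 deliver 0→1: 1={part,t=2,log=x}
step 24 deliver 2→4: —
step 25 deliver 4→3: —

3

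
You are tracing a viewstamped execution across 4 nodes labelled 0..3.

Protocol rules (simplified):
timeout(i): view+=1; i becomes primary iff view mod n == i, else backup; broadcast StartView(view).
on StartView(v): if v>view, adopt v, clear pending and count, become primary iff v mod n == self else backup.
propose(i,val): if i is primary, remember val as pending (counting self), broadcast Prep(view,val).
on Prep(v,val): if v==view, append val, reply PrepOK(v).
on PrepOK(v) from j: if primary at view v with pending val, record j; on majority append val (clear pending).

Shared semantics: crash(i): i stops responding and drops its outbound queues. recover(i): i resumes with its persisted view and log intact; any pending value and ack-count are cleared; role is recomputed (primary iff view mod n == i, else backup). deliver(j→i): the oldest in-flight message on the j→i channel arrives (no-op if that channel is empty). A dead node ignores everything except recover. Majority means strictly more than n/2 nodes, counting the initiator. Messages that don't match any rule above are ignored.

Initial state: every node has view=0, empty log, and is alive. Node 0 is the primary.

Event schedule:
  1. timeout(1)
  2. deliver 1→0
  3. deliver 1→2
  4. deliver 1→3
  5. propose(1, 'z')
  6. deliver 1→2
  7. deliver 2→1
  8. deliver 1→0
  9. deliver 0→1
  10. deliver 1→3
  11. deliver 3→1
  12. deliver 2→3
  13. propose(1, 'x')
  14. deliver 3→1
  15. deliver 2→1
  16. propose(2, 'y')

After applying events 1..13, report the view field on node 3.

step 1 timeout(1): 1={prim,v=1,log=-}
step 2 deliver 1→0: 0={back,v=1,log=-}
step 3 deliver 1→2: 2={back,v=1,log=-}
step 4 deliver 1→3: 3={back,v=1,log=-}
step 5 propose(1,'z'): —
step 6 deliver 1→2: 2={back,v=1,log=z}
step 7 deliver 2→1: —
step 8 deliver 1→0: 0={back,v=1,log=z}
step 9 deliver 0→1: 1={prim,v=1,log=z}
step 10 deliver 1→3: 3={back,v=1,log=z}
step 11 deliver 3→1: —
step 12 deliver 2→3: —
step 13 propose(1,'x'): —

1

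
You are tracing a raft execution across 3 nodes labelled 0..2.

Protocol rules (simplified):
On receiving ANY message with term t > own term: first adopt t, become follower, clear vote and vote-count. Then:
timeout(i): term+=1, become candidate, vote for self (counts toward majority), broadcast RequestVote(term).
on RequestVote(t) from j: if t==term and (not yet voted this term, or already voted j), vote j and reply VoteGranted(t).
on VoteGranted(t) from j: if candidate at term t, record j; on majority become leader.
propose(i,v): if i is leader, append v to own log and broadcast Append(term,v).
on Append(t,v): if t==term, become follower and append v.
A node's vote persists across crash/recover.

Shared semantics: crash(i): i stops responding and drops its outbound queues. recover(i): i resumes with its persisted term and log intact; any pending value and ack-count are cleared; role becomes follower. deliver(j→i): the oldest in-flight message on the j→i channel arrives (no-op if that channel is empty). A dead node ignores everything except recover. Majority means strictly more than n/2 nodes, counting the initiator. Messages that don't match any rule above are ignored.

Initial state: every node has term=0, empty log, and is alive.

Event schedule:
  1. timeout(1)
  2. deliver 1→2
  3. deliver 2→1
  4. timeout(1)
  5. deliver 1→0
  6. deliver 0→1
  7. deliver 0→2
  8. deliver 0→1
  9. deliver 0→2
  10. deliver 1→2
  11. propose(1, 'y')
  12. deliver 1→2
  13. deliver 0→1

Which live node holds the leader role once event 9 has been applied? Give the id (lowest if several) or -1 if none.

-1

step 1 timeout(1): 1={cand,t=1,log=-}
step 2 deliver 1→2: 2={foll,t=1,log=-}
step 3 deliver 2→1: 1={lead,t=1,log=-}
step 4 timeout(1): 1={cand,t=2,log=-}
step 5 deliver 1→0: 0={foll,t=1,log=-}
step 6 deliver 0→1: —
step 7 deliver 0→2: —
step 8 deliver 0→1: —
step 9 deliver 0→2: —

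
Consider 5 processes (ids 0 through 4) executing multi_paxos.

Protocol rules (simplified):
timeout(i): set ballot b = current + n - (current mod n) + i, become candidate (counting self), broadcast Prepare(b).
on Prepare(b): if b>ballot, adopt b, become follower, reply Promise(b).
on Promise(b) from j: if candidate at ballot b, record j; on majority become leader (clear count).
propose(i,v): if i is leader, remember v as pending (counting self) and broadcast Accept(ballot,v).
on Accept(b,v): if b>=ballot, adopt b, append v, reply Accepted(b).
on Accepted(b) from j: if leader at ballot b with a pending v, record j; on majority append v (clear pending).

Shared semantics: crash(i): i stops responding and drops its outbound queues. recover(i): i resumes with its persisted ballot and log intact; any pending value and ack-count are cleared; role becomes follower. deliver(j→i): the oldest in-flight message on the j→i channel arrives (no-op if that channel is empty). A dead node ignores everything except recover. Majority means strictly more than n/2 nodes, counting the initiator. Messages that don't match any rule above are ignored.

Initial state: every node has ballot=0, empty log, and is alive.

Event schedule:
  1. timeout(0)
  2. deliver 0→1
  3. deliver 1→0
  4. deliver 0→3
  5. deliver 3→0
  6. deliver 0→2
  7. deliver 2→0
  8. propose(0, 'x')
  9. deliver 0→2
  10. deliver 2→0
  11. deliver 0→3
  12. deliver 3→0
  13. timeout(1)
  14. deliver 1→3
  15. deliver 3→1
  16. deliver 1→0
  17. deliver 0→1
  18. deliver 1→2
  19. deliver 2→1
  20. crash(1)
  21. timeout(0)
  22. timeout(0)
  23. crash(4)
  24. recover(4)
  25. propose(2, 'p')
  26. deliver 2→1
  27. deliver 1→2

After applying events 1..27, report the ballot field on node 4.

0

step 1 timeout(0): 0={cand,b=5,log=-}
step 2 deliver 0→1: 1={foll,b=5,log=-}
step 3 deliver 1→0: —
step 4 deliver 0→3: 3={foll,b=5,log=-}
step 5 deliver 3→0: 0={lead,b=5,log=-}
step 6 deliver 0→2: 2={foll,b=5,log=-}
step 7 deliver 2→0: —
step 8 propose(0,'x'): —
step 9 deliver 0→2: 2={foll,b=5,log=x}
step 10 deliver 2→0: —
step 11 deliver 0→3: 3={foll,b=5,log=x}
step 12 deliver 3→0: 0={lead,b=5,log=x}
step 13 timeout(1): 1={cand,b=11,log=-}
step 14 deliver 1→3: 3={foll,b=11,log=x}
step 15 deliver 3→1: —
step 16 deliver 1→0: 0={foll,b=11,log=x}
step 17 deliver 0→1: —
step 18 deliver 1→2: 2={foll,b=11,log=x}
step 19 deliver 2→1: 1={lead,b=11,log=-}
step 20 crash(1): 1={✗lead,b=11,log=-}
step 21 timeout(0): 0={cand,b=15,log=x}
step 22 timeout(0): 0={cand,b=20,log=x}
step 23 crash(4): 4={✗foll,b=0,log=-}
step 24 recover(4): 4={foll,b=0,log=-}
step 25 propose(2,'p'): —
step 26 deliver 2→1: —
step 27 deliver 1→2: —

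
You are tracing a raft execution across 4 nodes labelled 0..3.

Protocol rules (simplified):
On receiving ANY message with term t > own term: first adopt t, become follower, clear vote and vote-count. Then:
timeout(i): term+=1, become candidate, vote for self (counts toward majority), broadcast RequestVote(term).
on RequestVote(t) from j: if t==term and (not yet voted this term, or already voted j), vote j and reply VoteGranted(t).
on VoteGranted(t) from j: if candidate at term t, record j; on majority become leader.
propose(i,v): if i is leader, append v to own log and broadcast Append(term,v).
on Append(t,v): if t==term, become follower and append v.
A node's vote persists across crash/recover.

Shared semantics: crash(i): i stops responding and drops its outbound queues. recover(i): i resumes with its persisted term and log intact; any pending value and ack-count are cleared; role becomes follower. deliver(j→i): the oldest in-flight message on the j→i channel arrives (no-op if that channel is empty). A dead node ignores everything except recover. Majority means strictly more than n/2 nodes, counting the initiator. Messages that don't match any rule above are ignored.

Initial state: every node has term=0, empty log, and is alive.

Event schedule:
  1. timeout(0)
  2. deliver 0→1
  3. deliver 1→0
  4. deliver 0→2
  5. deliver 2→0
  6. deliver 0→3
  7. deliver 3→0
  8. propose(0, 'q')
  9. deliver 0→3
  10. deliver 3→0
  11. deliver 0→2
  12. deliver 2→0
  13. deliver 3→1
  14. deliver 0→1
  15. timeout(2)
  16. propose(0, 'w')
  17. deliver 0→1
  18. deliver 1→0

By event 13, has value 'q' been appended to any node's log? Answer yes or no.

yes

e1 timeout(0): 0[cand,t=1,-]
e2 deliver 0→1: 1[foll,t=1,-]
e3 deliver 1→0: ·
e4 deliver 0→2: 2[foll,t=1,-]
e5 deliver 2→0: 0[lead,t=1,-]
e6 deliver 0→3: 3[foll,t=1,-]
e7 deliver 3→0: ·
e8 propose(0,'q'): 0[lead,t=1,q]
e9 deliver 0→3: 3[foll,t=1,q]
e10 deliver 3→0: ·
e11 deliver 0→2: 2[foll,t=1,q]
e12 deliver 2→0: ·
e13 deliver 3→1: ·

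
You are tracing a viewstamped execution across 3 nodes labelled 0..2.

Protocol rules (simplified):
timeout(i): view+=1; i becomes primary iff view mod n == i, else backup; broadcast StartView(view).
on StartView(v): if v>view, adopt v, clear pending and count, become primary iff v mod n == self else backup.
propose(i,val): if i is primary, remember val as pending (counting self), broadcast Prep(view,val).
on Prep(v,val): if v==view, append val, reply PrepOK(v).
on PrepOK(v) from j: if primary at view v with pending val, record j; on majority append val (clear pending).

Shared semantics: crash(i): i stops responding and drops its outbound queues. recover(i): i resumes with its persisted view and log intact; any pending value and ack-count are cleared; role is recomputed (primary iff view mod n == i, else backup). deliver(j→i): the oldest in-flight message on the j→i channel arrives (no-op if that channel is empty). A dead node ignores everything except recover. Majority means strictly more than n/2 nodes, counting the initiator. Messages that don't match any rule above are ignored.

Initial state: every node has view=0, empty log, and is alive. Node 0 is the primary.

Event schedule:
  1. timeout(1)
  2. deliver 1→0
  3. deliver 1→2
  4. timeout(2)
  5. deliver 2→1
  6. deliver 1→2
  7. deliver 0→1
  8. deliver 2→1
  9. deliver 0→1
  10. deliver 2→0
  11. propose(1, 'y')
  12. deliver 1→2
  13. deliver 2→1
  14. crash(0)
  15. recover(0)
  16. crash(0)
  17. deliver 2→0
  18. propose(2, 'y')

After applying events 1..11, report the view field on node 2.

step 1 timeout(1): 1={prim,v=1,log=-}
step 2 deliver 1→0: 0={back,v=1,log=-}
step 3 deliver 1→2: 2={back,v=1,log=-}
step 4 timeout(2): 2={prim,v=2,log=-}
step 5 deliver 2→1: 1={back,v=2,log=-}
step 6 deliver 1→2: —
step 7 deliver 0→1: —
step 8 deliver 2→1: —
step 9 deliver 0→1: —
step 10 deliver 2→0: 0={back,v=2,log=-}
step 11 propose(1,'y'): —

2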